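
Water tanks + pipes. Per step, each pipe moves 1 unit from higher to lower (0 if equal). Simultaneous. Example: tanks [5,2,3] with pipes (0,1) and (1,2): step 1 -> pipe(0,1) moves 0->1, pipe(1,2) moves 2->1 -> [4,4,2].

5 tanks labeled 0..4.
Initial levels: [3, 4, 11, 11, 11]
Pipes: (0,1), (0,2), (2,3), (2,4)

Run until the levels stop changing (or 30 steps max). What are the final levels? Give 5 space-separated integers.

Step 1: flows [1->0,2->0,2=3,2=4] -> levels [5 3 10 11 11]
Step 2: flows [0->1,2->0,3->2,4->2] -> levels [5 4 11 10 10]
Step 3: flows [0->1,2->0,2->3,2->4] -> levels [5 5 8 11 11]
Step 4: flows [0=1,2->0,3->2,4->2] -> levels [6 5 9 10 10]
Step 5: flows [0->1,2->0,3->2,4->2] -> levels [6 6 10 9 9]
Step 6: flows [0=1,2->0,2->3,2->4] -> levels [7 6 7 10 10]
Step 7: flows [0->1,0=2,3->2,4->2] -> levels [6 7 9 9 9]
Step 8: flows [1->0,2->0,2=3,2=4] -> levels [8 6 8 9 9]
Step 9: flows [0->1,0=2,3->2,4->2] -> levels [7 7 10 8 8]
Step 10: flows [0=1,2->0,2->3,2->4] -> levels [8 7 7 9 9]
Step 11: flows [0->1,0->2,3->2,4->2] -> levels [6 8 10 8 8]
Step 12: flows [1->0,2->0,2->3,2->4] -> levels [8 7 7 9 9]
  -> period-2 cycle: step 12 state = step 10 state; never stabilizes
  -> state at step 30: (30-10) mod 2 = 0, same as step 10 -> [8 7 7 9 9]

Answer: 8 7 7 9 9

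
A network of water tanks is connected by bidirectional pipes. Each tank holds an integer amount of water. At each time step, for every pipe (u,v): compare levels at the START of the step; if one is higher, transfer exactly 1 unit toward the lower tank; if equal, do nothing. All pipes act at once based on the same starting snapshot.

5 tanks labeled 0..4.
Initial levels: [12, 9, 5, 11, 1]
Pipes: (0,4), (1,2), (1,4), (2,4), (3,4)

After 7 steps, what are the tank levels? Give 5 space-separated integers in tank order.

Step 1: flows [0->4,1->2,1->4,2->4,3->4] -> levels [11 7 5 10 5]
Step 2: flows [0->4,1->2,1->4,2=4,3->4] -> levels [10 5 6 9 8]
Step 3: flows [0->4,2->1,4->1,4->2,3->4] -> levels [9 7 6 8 8]
Step 4: flows [0->4,1->2,4->1,4->2,3=4] -> levels [8 7 8 8 7]
Step 5: flows [0->4,2->1,1=4,2->4,3->4] -> levels [7 8 6 7 10]
Step 6: flows [4->0,1->2,4->1,4->2,4->3] -> levels [8 8 8 8 6]
Step 7: flows [0->4,1=2,1->4,2->4,3->4] -> levels [7 7 7 7 10]

Answer: 7 7 7 7 10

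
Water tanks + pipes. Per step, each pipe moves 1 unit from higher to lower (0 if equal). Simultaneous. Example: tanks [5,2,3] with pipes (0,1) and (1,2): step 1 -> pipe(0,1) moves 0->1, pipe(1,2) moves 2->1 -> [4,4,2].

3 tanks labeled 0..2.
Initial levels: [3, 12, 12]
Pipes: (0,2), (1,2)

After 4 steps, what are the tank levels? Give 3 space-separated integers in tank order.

Step 1: flows [2->0,1=2] -> levels [4 12 11]
Step 2: flows [2->0,1->2] -> levels [5 11 11]
Step 3: flows [2->0,1=2] -> levels [6 11 10]
Step 4: flows [2->0,1->2] -> levels [7 10 10]

Answer: 7 10 10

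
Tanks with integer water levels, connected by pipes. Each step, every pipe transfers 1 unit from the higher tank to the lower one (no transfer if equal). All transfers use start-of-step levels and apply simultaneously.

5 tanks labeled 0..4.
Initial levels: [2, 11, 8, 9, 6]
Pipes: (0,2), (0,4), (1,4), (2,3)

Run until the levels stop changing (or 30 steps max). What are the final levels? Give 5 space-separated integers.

Step 1: flows [2->0,4->0,1->4,3->2] -> levels [4 10 8 8 6]
Step 2: flows [2->0,4->0,1->4,2=3] -> levels [6 9 7 8 6]
Step 3: flows [2->0,0=4,1->4,3->2] -> levels [7 8 7 7 7]
Step 4: flows [0=2,0=4,1->4,2=3] -> levels [7 7 7 7 8]
Step 5: flows [0=2,4->0,4->1,2=3] -> levels [8 8 7 7 6]
Step 6: flows [0->2,0->4,1->4,2=3] -> levels [6 7 8 7 8]
Step 7: flows [2->0,4->0,4->1,2->3] -> levels [8 8 6 8 6]
Step 8: flows [0->2,0->4,1->4,3->2] -> levels [6 7 8 7 8]
  -> period-2 cycle: step 8 state = step 6 state; never stabilizes
  -> state at step 30: (30-6) mod 2 = 0, same as step 6 -> [6 7 8 7 8]

Answer: 6 7 8 7 8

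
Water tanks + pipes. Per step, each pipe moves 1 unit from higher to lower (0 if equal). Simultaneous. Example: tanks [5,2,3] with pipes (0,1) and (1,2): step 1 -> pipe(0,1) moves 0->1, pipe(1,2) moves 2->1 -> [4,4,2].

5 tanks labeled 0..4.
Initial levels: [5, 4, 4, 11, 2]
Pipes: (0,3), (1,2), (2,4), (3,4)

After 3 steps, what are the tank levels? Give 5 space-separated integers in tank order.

Answer: 7 4 3 6 6

Derivation:
Step 1: flows [3->0,1=2,2->4,3->4] -> levels [6 4 3 9 4]
Step 2: flows [3->0,1->2,4->2,3->4] -> levels [7 3 5 7 4]
Step 3: flows [0=3,2->1,2->4,3->4] -> levels [7 4 3 6 6]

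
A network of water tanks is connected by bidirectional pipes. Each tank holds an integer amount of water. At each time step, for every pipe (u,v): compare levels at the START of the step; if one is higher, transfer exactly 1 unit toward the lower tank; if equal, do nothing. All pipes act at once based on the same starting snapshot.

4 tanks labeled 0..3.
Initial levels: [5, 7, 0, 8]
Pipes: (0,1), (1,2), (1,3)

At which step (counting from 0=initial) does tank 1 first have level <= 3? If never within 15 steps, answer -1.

Answer: 5

Derivation:
Step 1: flows [1->0,1->2,3->1] -> levels [6 6 1 7]
Step 2: flows [0=1,1->2,3->1] -> levels [6 6 2 6]
Step 3: flows [0=1,1->2,1=3] -> levels [6 5 3 6]
Step 4: flows [0->1,1->2,3->1] -> levels [5 6 4 5]
Step 5: flows [1->0,1->2,1->3] -> levels [6 3 5 6]
Tank 1 first reaches <=3 at step 5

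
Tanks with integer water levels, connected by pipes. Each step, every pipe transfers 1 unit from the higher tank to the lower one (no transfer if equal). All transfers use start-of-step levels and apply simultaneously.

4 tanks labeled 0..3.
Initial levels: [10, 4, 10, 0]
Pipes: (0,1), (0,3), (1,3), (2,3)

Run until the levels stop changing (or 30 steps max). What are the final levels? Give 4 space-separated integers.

Step 1: flows [0->1,0->3,1->3,2->3] -> levels [8 4 9 3]
Step 2: flows [0->1,0->3,1->3,2->3] -> levels [6 4 8 6]
Step 3: flows [0->1,0=3,3->1,2->3] -> levels [5 6 7 6]
Step 4: flows [1->0,3->0,1=3,2->3] -> levels [7 5 6 6]
Step 5: flows [0->1,0->3,3->1,2=3] -> levels [5 7 6 6]
Step 6: flows [1->0,3->0,1->3,2=3] -> levels [7 5 6 6]
  -> period-2 cycle: step 6 state = step 4 state; never stabilizes
  -> state at step 30: (30-4) mod 2 = 0, same as step 4 -> [7 5 6 6]

Answer: 7 5 6 6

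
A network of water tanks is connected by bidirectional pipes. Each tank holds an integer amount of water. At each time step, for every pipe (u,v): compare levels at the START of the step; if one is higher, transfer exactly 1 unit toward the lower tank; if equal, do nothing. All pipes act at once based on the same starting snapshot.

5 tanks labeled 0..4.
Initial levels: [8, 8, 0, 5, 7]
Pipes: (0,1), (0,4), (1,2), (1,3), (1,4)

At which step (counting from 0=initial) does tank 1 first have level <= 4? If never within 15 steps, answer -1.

Answer: 5

Derivation:
Step 1: flows [0=1,0->4,1->2,1->3,1->4] -> levels [7 5 1 6 9]
Step 2: flows [0->1,4->0,1->2,3->1,4->1] -> levels [7 7 2 5 7]
Step 3: flows [0=1,0=4,1->2,1->3,1=4] -> levels [7 5 3 6 7]
Step 4: flows [0->1,0=4,1->2,3->1,4->1] -> levels [6 7 4 5 6]
Step 5: flows [1->0,0=4,1->2,1->3,1->4] -> levels [7 3 5 6 7]
Tank 1 first reaches <=4 at step 5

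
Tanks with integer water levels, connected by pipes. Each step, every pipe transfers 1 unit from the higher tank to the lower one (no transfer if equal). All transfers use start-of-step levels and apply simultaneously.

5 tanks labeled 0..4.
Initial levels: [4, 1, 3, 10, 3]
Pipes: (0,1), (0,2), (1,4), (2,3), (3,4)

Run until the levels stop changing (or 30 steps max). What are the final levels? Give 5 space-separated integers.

Answer: 5 4 3 5 4

Derivation:
Step 1: flows [0->1,0->2,4->1,3->2,3->4] -> levels [2 3 5 8 3]
Step 2: flows [1->0,2->0,1=4,3->2,3->4] -> levels [4 2 5 6 4]
Step 3: flows [0->1,2->0,4->1,3->2,3->4] -> levels [4 4 5 4 4]
Step 4: flows [0=1,2->0,1=4,2->3,3=4] -> levels [5 4 3 5 4]
Step 5: flows [0->1,0->2,1=4,3->2,3->4] -> levels [3 5 5 3 5]
Step 6: flows [1->0,2->0,1=4,2->3,4->3] -> levels [5 4 3 5 4]
  -> period-2 cycle: step 6 state = step 4 state; never stabilizes
  -> state at step 30: (30-4) mod 2 = 0, same as step 4 -> [5 4 3 5 4]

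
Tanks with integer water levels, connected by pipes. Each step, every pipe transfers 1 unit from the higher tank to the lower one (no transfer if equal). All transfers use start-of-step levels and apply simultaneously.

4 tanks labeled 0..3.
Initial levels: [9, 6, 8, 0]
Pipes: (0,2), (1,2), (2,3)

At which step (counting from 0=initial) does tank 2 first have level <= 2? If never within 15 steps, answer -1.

Step 1: flows [0->2,2->1,2->3] -> levels [8 7 7 1]
Step 2: flows [0->2,1=2,2->3] -> levels [7 7 7 2]
Step 3: flows [0=2,1=2,2->3] -> levels [7 7 6 3]
Step 4: flows [0->2,1->2,2->3] -> levels [6 6 7 4]
Step 5: flows [2->0,2->1,2->3] -> levels [7 7 4 5]
Step 6: flows [0->2,1->2,3->2] -> levels [6 6 7 4]
  -> period-2 cycle (repeats step 4); tank 2 never drops to <=2
Tank 2 never reaches <=2 within 15 steps

Answer: -1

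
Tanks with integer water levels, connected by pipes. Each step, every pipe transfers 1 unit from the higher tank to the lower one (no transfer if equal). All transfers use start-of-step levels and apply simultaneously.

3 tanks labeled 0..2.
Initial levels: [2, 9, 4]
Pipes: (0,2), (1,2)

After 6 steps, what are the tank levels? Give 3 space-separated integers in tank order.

Answer: 5 5 5

Derivation:
Step 1: flows [2->0,1->2] -> levels [3 8 4]
Step 2: flows [2->0,1->2] -> levels [4 7 4]
Step 3: flows [0=2,1->2] -> levels [4 6 5]
Step 4: flows [2->0,1->2] -> levels [5 5 5]
Step 5: flows [0=2,1=2] -> levels [5 5 5]
  -> stable; steps 6..6 unchanged -> [5 5 5]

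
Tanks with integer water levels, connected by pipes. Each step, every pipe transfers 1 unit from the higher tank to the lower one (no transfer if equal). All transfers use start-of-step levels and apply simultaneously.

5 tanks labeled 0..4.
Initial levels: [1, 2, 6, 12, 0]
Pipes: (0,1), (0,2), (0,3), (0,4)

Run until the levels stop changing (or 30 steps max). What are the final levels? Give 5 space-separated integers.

Step 1: flows [1->0,2->0,3->0,0->4] -> levels [3 1 5 11 1]
Step 2: flows [0->1,2->0,3->0,0->4] -> levels [3 2 4 10 2]
Step 3: flows [0->1,2->0,3->0,0->4] -> levels [3 3 3 9 3]
Step 4: flows [0=1,0=2,3->0,0=4] -> levels [4 3 3 8 3]
Step 5: flows [0->1,0->2,3->0,0->4] -> levels [2 4 4 7 4]
Step 6: flows [1->0,2->0,3->0,4->0] -> levels [6 3 3 6 3]
Step 7: flows [0->1,0->2,0=3,0->4] -> levels [3 4 4 6 4]
Step 8: flows [1->0,2->0,3->0,4->0] -> levels [7 3 3 5 3]
Step 9: flows [0->1,0->2,0->3,0->4] -> levels [3 4 4 6 4]
  -> period-2 cycle: step 9 state = step 7 state; never stabilizes
  -> state at step 30: (30-7) mod 2 = 1, same as step 8 -> [7 3 3 5 3]

Answer: 7 3 3 5 3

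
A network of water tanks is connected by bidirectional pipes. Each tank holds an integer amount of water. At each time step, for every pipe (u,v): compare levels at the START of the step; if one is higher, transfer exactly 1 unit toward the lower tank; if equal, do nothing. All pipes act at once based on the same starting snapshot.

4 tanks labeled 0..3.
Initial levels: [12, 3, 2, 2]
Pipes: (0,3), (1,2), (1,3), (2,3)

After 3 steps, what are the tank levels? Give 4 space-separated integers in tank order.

Step 1: flows [0->3,1->2,1->3,2=3] -> levels [11 1 3 4]
Step 2: flows [0->3,2->1,3->1,3->2] -> levels [10 3 3 3]
Step 3: flows [0->3,1=2,1=3,2=3] -> levels [9 3 3 4]

Answer: 9 3 3 4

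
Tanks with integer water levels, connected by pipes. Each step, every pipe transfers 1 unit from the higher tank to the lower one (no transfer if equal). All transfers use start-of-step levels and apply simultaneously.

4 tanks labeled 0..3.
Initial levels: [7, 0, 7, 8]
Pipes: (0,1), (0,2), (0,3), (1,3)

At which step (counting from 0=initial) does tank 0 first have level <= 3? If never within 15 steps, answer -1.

Step 1: flows [0->1,0=2,3->0,3->1] -> levels [7 2 7 6]
Step 2: flows [0->1,0=2,0->3,3->1] -> levels [5 4 7 6]
Step 3: flows [0->1,2->0,3->0,3->1] -> levels [6 6 6 4]
Step 4: flows [0=1,0=2,0->3,1->3] -> levels [5 5 6 6]
Step 5: flows [0=1,2->0,3->0,3->1] -> levels [7 6 5 4]
Step 6: flows [0->1,0->2,0->3,1->3] -> levels [4 6 6 6]
Step 7: flows [1->0,2->0,3->0,1=3] -> levels [7 5 5 5]
Step 8: flows [0->1,0->2,0->3,1=3] -> levels [4 6 6 6]
  -> period-2 cycle (repeats step 6); tank 0 never drops to <=3
Tank 0 never reaches <=3 within 15 steps

Answer: -1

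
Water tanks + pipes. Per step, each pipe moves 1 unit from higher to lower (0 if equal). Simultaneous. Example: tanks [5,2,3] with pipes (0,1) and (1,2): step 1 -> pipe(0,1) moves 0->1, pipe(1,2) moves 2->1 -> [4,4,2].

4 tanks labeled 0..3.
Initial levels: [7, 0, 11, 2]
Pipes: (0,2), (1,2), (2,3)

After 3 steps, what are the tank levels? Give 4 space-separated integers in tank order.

Step 1: flows [2->0,2->1,2->3] -> levels [8 1 8 3]
Step 2: flows [0=2,2->1,2->3] -> levels [8 2 6 4]
Step 3: flows [0->2,2->1,2->3] -> levels [7 3 5 5]

Answer: 7 3 5 5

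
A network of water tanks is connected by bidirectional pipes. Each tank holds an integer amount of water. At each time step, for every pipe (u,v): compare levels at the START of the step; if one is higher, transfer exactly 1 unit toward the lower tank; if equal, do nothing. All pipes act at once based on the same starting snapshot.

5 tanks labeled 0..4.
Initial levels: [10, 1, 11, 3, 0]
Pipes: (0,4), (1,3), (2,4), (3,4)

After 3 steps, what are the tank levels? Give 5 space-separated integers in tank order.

Step 1: flows [0->4,3->1,2->4,3->4] -> levels [9 2 10 1 3]
Step 2: flows [0->4,1->3,2->4,4->3] -> levels [8 1 9 3 4]
Step 3: flows [0->4,3->1,2->4,4->3] -> levels [7 2 8 3 5]

Answer: 7 2 8 3 5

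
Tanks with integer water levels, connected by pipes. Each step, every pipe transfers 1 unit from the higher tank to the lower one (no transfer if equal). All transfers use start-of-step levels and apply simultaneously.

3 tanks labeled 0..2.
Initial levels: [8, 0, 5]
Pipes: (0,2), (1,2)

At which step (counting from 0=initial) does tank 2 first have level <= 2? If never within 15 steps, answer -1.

Step 1: flows [0->2,2->1] -> levels [7 1 5]
Step 2: flows [0->2,2->1] -> levels [6 2 5]
Step 3: flows [0->2,2->1] -> levels [5 3 5]
Step 4: flows [0=2,2->1] -> levels [5 4 4]
Step 5: flows [0->2,1=2] -> levels [4 4 5]
Step 6: flows [2->0,2->1] -> levels [5 5 3]
Step 7: flows [0->2,1->2] -> levels [4 4 5]
  -> period-2 cycle (repeats step 5); tank 2 never drops to <=2
Tank 2 never reaches <=2 within 15 steps

Answer: -1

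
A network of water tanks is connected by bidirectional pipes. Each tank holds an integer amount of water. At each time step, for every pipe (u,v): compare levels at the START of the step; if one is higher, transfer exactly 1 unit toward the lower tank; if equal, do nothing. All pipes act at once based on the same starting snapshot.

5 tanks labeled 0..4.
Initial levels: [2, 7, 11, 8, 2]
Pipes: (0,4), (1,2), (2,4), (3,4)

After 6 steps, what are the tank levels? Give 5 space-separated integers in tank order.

Step 1: flows [0=4,2->1,2->4,3->4] -> levels [2 8 9 7 4]
Step 2: flows [4->0,2->1,2->4,3->4] -> levels [3 9 7 6 5]
Step 3: flows [4->0,1->2,2->4,3->4] -> levels [4 8 7 5 6]
Step 4: flows [4->0,1->2,2->4,4->3] -> levels [5 7 7 6 5]
Step 5: flows [0=4,1=2,2->4,3->4] -> levels [5 7 6 5 7]
Step 6: flows [4->0,1->2,4->2,4->3] -> levels [6 6 8 6 4]

Answer: 6 6 8 6 4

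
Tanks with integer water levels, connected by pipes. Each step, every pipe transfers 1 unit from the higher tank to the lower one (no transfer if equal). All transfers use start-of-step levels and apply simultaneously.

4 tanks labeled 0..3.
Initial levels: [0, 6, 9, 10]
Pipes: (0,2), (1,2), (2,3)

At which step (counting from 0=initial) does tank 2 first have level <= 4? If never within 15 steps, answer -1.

Step 1: flows [2->0,2->1,3->2] -> levels [1 7 8 9]
Step 2: flows [2->0,2->1,3->2] -> levels [2 8 7 8]
Step 3: flows [2->0,1->2,3->2] -> levels [3 7 8 7]
Step 4: flows [2->0,2->1,2->3] -> levels [4 8 5 8]
Step 5: flows [2->0,1->2,3->2] -> levels [5 7 6 7]
Step 6: flows [2->0,1->2,3->2] -> levels [6 6 7 6]
Step 7: flows [2->0,2->1,2->3] -> levels [7 7 4 7]
Tank 2 first reaches <=4 at step 7

Answer: 7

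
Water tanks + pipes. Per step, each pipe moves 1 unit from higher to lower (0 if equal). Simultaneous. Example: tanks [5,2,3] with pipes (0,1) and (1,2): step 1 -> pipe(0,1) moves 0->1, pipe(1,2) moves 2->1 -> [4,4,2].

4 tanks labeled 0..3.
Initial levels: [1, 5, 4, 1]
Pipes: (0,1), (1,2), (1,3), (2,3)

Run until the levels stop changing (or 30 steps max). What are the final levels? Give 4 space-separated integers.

Step 1: flows [1->0,1->2,1->3,2->3] -> levels [2 2 4 3]
Step 2: flows [0=1,2->1,3->1,2->3] -> levels [2 4 2 3]
Step 3: flows [1->0,1->2,1->3,3->2] -> levels [3 1 4 3]
Step 4: flows [0->1,2->1,3->1,2->3] -> levels [2 4 2 3]
  -> period-2 cycle: step 4 state = step 2 state; never stabilizes
  -> state at step 30: (30-2) mod 2 = 0, same as step 2 -> [2 4 2 3]

Answer: 2 4 2 3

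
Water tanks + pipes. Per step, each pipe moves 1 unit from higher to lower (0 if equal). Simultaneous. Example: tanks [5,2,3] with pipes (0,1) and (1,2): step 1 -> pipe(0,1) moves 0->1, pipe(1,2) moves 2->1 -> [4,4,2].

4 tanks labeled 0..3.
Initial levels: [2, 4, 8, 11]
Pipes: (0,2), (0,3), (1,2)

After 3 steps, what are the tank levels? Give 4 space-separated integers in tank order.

Answer: 6 5 6 8

Derivation:
Step 1: flows [2->0,3->0,2->1] -> levels [4 5 6 10]
Step 2: flows [2->0,3->0,2->1] -> levels [6 6 4 9]
Step 3: flows [0->2,3->0,1->2] -> levels [6 5 6 8]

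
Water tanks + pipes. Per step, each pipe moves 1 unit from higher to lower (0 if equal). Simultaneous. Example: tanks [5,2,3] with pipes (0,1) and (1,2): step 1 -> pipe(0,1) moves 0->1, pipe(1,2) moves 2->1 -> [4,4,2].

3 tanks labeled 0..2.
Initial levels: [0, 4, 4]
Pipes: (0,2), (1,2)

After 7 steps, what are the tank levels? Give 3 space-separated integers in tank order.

Answer: 3 3 2

Derivation:
Step 1: flows [2->0,1=2] -> levels [1 4 3]
Step 2: flows [2->0,1->2] -> levels [2 3 3]
Step 3: flows [2->0,1=2] -> levels [3 3 2]
Step 4: flows [0->2,1->2] -> levels [2 2 4]
Step 5: flows [2->0,2->1] -> levels [3 3 2]
  -> period-2 cycle: step 5 state = step 3 state
  -> state at step 7: (7-3) mod 2 = 0, same as step 3 -> [3 3 2]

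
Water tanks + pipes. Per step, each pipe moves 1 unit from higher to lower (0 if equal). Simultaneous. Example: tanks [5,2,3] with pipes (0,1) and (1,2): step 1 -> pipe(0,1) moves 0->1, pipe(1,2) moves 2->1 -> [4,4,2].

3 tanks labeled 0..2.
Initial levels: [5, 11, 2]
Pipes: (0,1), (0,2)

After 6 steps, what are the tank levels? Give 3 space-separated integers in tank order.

Answer: 6 6 6

Derivation:
Step 1: flows [1->0,0->2] -> levels [5 10 3]
Step 2: flows [1->0,0->2] -> levels [5 9 4]
Step 3: flows [1->0,0->2] -> levels [5 8 5]
Step 4: flows [1->0,0=2] -> levels [6 7 5]
Step 5: flows [1->0,0->2] -> levels [6 6 6]
Step 6: flows [0=1,0=2] -> levels [6 6 6]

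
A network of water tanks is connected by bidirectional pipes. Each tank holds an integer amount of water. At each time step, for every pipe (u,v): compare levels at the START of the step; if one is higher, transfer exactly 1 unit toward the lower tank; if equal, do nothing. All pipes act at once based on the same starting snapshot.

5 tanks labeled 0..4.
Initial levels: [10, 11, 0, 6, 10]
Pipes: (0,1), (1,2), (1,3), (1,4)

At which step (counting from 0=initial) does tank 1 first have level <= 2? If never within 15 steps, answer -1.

Step 1: flows [1->0,1->2,1->3,1->4] -> levels [11 7 1 7 11]
Step 2: flows [0->1,1->2,1=3,4->1] -> levels [10 8 2 7 10]
Step 3: flows [0->1,1->2,1->3,4->1] -> levels [9 8 3 8 9]
Step 4: flows [0->1,1->2,1=3,4->1] -> levels [8 9 4 8 8]
Step 5: flows [1->0,1->2,1->3,1->4] -> levels [9 5 5 9 9]
Step 6: flows [0->1,1=2,3->1,4->1] -> levels [8 8 5 8 8]
Step 7: flows [0=1,1->2,1=3,1=4] -> levels [8 7 6 8 8]
Step 8: flows [0->1,1->2,3->1,4->1] -> levels [7 9 7 7 7]
Step 9: flows [1->0,1->2,1->3,1->4] -> levels [8 5 8 8 8]
Step 10: flows [0->1,2->1,3->1,4->1] -> levels [7 9 7 7 7]
  -> period-2 cycle (repeats step 8); tank 1 never drops to <=2
Tank 1 never reaches <=2 within 15 steps

Answer: -1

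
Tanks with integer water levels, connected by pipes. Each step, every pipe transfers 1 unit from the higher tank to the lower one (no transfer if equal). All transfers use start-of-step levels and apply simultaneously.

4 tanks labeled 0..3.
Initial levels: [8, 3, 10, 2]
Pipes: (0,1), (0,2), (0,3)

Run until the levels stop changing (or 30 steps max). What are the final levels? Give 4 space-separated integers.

Step 1: flows [0->1,2->0,0->3] -> levels [7 4 9 3]
Step 2: flows [0->1,2->0,0->3] -> levels [6 5 8 4]
Step 3: flows [0->1,2->0,0->3] -> levels [5 6 7 5]
Step 4: flows [1->0,2->0,0=3] -> levels [7 5 6 5]
Step 5: flows [0->1,0->2,0->3] -> levels [4 6 7 6]
Step 6: flows [1->0,2->0,3->0] -> levels [7 5 6 5]
  -> period-2 cycle: step 6 state = step 4 state; never stabilizes
  -> state at step 30: (30-4) mod 2 = 0, same as step 4 -> [7 5 6 5]

Answer: 7 5 6 5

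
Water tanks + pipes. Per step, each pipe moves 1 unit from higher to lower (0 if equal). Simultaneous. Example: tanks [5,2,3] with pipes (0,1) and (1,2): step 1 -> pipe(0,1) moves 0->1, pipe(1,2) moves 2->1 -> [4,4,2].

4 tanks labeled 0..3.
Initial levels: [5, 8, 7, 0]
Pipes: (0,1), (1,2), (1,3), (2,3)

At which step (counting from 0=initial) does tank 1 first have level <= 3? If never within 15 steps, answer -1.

Answer: 3

Derivation:
Step 1: flows [1->0,1->2,1->3,2->3] -> levels [6 5 7 2]
Step 2: flows [0->1,2->1,1->3,2->3] -> levels [5 6 5 4]
Step 3: flows [1->0,1->2,1->3,2->3] -> levels [6 3 5 6]
Tank 1 first reaches <=3 at step 3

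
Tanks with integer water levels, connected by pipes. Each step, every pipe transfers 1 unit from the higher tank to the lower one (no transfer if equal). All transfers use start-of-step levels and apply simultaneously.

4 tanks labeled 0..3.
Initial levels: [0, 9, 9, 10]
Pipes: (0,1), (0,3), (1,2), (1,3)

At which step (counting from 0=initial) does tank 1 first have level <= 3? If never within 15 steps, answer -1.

Step 1: flows [1->0,3->0,1=2,3->1] -> levels [2 9 9 8]
Step 2: flows [1->0,3->0,1=2,1->3] -> levels [4 7 9 8]
Step 3: flows [1->0,3->0,2->1,3->1] -> levels [6 8 8 6]
Step 4: flows [1->0,0=3,1=2,1->3] -> levels [7 6 8 7]
Step 5: flows [0->1,0=3,2->1,3->1] -> levels [6 9 7 6]
Step 6: flows [1->0,0=3,1->2,1->3] -> levels [7 6 8 7]
  -> period-2 cycle (repeats step 4); tank 1 never drops to <=3
Tank 1 never reaches <=3 within 15 steps

Answer: -1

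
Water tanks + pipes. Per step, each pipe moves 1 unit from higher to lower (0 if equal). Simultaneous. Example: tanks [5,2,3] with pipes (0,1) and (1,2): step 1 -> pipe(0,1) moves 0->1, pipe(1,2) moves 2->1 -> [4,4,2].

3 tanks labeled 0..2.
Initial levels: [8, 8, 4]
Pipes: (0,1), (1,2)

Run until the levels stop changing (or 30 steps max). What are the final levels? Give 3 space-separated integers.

Answer: 6 8 6

Derivation:
Step 1: flows [0=1,1->2] -> levels [8 7 5]
Step 2: flows [0->1,1->2] -> levels [7 7 6]
Step 3: flows [0=1,1->2] -> levels [7 6 7]
Step 4: flows [0->1,2->1] -> levels [6 8 6]
Step 5: flows [1->0,1->2] -> levels [7 6 7]
  -> period-2 cycle: step 5 state = step 3 state; never stabilizes
  -> state at step 30: (30-3) mod 2 = 1, same as step 4 -> [6 8 6]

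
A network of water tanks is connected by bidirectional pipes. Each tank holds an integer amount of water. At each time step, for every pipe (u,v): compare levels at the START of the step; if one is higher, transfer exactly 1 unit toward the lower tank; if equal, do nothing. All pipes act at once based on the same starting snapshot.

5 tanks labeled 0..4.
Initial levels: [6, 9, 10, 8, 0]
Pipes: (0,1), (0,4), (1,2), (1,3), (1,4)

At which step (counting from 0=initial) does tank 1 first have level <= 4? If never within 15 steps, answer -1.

Answer: -1

Derivation:
Step 1: flows [1->0,0->4,2->1,1->3,1->4] -> levels [6 7 9 9 2]
Step 2: flows [1->0,0->4,2->1,3->1,1->4] -> levels [6 7 8 8 4]
Step 3: flows [1->0,0->4,2->1,3->1,1->4] -> levels [6 7 7 7 6]
Step 4: flows [1->0,0=4,1=2,1=3,1->4] -> levels [7 5 7 7 7]
Step 5: flows [0->1,0=4,2->1,3->1,4->1] -> levels [6 9 6 6 6]
Step 6: flows [1->0,0=4,1->2,1->3,1->4] -> levels [7 5 7 7 7]
  -> period-2 cycle (repeats step 4); tank 1 never drops to <=4
Tank 1 never reaches <=4 within 15 steps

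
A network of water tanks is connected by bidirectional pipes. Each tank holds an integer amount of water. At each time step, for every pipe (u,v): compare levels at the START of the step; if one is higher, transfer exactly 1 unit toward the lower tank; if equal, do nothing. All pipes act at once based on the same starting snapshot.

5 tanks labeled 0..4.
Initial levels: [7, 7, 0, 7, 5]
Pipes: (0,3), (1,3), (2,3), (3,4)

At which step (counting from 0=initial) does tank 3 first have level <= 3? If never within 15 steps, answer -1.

Answer: 3

Derivation:
Step 1: flows [0=3,1=3,3->2,3->4] -> levels [7 7 1 5 6]
Step 2: flows [0->3,1->3,3->2,4->3] -> levels [6 6 2 7 5]
Step 3: flows [3->0,3->1,3->2,3->4] -> levels [7 7 3 3 6]
Tank 3 first reaches <=3 at step 3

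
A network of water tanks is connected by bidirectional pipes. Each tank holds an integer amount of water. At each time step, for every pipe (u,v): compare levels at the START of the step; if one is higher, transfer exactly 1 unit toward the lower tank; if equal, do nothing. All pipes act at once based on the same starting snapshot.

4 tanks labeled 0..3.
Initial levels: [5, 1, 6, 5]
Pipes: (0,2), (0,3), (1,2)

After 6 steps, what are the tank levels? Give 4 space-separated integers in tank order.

Step 1: flows [2->0,0=3,2->1] -> levels [6 2 4 5]
Step 2: flows [0->2,0->3,2->1] -> levels [4 3 4 6]
Step 3: flows [0=2,3->0,2->1] -> levels [5 4 3 5]
Step 4: flows [0->2,0=3,1->2] -> levels [4 3 5 5]
Step 5: flows [2->0,3->0,2->1] -> levels [6 4 3 4]
Step 6: flows [0->2,0->3,1->2] -> levels [4 3 5 5]

Answer: 4 3 5 5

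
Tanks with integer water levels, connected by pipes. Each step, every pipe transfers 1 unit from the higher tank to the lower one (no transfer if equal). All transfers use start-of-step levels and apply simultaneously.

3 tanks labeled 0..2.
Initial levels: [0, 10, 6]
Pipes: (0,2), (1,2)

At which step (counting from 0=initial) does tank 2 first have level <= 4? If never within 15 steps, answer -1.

Step 1: flows [2->0,1->2] -> levels [1 9 6]
Step 2: flows [2->0,1->2] -> levels [2 8 6]
Step 3: flows [2->0,1->2] -> levels [3 7 6]
Step 4: flows [2->0,1->2] -> levels [4 6 6]
Step 5: flows [2->0,1=2] -> levels [5 6 5]
Step 6: flows [0=2,1->2] -> levels [5 5 6]
Step 7: flows [2->0,2->1] -> levels [6 6 4]
Tank 2 first reaches <=4 at step 7

Answer: 7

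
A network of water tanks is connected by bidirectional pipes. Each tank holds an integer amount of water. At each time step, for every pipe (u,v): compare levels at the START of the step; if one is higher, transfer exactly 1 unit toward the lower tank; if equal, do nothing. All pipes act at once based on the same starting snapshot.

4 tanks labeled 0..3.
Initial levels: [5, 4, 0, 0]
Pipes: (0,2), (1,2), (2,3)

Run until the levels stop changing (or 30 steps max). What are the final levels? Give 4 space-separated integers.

Answer: 2 2 4 1

Derivation:
Step 1: flows [0->2,1->2,2=3] -> levels [4 3 2 0]
Step 2: flows [0->2,1->2,2->3] -> levels [3 2 3 1]
Step 3: flows [0=2,2->1,2->3] -> levels [3 3 1 2]
Step 4: flows [0->2,1->2,3->2] -> levels [2 2 4 1]
Step 5: flows [2->0,2->1,2->3] -> levels [3 3 1 2]
  -> period-2 cycle: step 5 state = step 3 state; never stabilizes
  -> state at step 30: (30-3) mod 2 = 1, same as step 4 -> [2 2 4 1]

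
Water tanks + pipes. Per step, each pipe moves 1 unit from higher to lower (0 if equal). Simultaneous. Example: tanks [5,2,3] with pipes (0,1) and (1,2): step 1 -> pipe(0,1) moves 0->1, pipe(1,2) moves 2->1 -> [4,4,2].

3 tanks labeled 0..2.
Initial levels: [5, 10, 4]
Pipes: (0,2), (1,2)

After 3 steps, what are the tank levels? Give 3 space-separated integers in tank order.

Step 1: flows [0->2,1->2] -> levels [4 9 6]
Step 2: flows [2->0,1->2] -> levels [5 8 6]
Step 3: flows [2->0,1->2] -> levels [6 7 6]

Answer: 6 7 6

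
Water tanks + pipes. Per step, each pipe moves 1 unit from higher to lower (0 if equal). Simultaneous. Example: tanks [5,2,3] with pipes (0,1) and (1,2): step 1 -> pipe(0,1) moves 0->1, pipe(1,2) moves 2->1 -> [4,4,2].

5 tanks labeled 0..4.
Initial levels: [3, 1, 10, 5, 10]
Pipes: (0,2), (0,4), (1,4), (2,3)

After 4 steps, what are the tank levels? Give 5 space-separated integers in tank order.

Answer: 7 5 6 7 4

Derivation:
Step 1: flows [2->0,4->0,4->1,2->3] -> levels [5 2 8 6 8]
Step 2: flows [2->0,4->0,4->1,2->3] -> levels [7 3 6 7 6]
Step 3: flows [0->2,0->4,4->1,3->2] -> levels [5 4 8 6 6]
Step 4: flows [2->0,4->0,4->1,2->3] -> levels [7 5 6 7 4]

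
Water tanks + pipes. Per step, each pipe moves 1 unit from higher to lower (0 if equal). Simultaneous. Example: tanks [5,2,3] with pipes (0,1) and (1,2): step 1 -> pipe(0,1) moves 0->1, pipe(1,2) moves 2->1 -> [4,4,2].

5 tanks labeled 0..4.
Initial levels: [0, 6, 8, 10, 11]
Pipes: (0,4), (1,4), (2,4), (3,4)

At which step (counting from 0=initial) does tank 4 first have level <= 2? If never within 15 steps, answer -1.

Step 1: flows [4->0,4->1,4->2,4->3] -> levels [1 7 9 11 7]
Step 2: flows [4->0,1=4,2->4,3->4] -> levels [2 7 8 10 8]
Step 3: flows [4->0,4->1,2=4,3->4] -> levels [3 8 8 9 7]
Step 4: flows [4->0,1->4,2->4,3->4] -> levels [4 7 7 8 9]
Step 5: flows [4->0,4->1,4->2,4->3] -> levels [5 8 8 9 5]
Step 6: flows [0=4,1->4,2->4,3->4] -> levels [5 7 7 8 8]
Step 7: flows [4->0,4->1,4->2,3=4] -> levels [6 8 8 8 5]
Step 8: flows [0->4,1->4,2->4,3->4] -> levels [5 7 7 7 9]
Step 9: flows [4->0,4->1,4->2,4->3] -> levels [6 8 8 8 5]
  -> period-2 cycle (repeats step 7); tank 4 never drops to <=2
Tank 4 never reaches <=2 within 15 steps

Answer: -1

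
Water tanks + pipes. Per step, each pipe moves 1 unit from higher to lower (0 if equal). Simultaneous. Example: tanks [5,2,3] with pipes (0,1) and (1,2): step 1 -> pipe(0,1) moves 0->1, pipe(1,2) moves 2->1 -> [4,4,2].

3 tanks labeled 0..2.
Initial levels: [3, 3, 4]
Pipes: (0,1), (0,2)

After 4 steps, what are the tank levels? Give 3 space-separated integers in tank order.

Answer: 2 4 4

Derivation:
Step 1: flows [0=1,2->0] -> levels [4 3 3]
Step 2: flows [0->1,0->2] -> levels [2 4 4]
Step 3: flows [1->0,2->0] -> levels [4 3 3]
  -> period-2 cycle: step 3 state = step 1 state
  -> state at step 4: (4-1) mod 2 = 1, same as step 2 -> [2 4 4]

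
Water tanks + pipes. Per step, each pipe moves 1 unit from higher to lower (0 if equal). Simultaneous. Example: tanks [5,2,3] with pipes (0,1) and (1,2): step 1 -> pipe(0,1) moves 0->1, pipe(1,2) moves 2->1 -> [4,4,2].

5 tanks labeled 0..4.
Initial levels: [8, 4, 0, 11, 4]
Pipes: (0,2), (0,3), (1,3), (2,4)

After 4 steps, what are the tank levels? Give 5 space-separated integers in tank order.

Answer: 6 7 4 6 4

Derivation:
Step 1: flows [0->2,3->0,3->1,4->2] -> levels [8 5 2 9 3]
Step 2: flows [0->2,3->0,3->1,4->2] -> levels [8 6 4 7 2]
Step 3: flows [0->2,0->3,3->1,2->4] -> levels [6 7 4 7 3]
Step 4: flows [0->2,3->0,1=3,2->4] -> levels [6 7 4 6 4]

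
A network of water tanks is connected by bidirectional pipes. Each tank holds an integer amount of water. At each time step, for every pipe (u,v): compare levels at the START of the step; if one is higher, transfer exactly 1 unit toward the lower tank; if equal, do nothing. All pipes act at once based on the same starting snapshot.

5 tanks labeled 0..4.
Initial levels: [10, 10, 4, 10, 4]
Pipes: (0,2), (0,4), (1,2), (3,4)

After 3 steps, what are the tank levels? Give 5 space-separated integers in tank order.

Answer: 8 8 7 8 7

Derivation:
Step 1: flows [0->2,0->4,1->2,3->4] -> levels [8 9 6 9 6]
Step 2: flows [0->2,0->4,1->2,3->4] -> levels [6 8 8 8 8]
Step 3: flows [2->0,4->0,1=2,3=4] -> levels [8 8 7 8 7]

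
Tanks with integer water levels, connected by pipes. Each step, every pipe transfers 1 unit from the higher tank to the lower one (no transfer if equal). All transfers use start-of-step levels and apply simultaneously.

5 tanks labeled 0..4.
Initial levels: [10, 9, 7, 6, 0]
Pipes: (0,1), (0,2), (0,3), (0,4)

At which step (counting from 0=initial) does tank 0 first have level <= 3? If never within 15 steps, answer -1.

Step 1: flows [0->1,0->2,0->3,0->4] -> levels [6 10 8 7 1]
Step 2: flows [1->0,2->0,3->0,0->4] -> levels [8 9 7 6 2]
Step 3: flows [1->0,0->2,0->3,0->4] -> levels [6 8 8 7 3]
Step 4: flows [1->0,2->0,3->0,0->4] -> levels [8 7 7 6 4]
Step 5: flows [0->1,0->2,0->3,0->4] -> levels [4 8 8 7 5]
Step 6: flows [1->0,2->0,3->0,4->0] -> levels [8 7 7 6 4]
  -> period-2 cycle (repeats step 4); tank 0 never drops to <=3
Tank 0 never reaches <=3 within 15 steps

Answer: -1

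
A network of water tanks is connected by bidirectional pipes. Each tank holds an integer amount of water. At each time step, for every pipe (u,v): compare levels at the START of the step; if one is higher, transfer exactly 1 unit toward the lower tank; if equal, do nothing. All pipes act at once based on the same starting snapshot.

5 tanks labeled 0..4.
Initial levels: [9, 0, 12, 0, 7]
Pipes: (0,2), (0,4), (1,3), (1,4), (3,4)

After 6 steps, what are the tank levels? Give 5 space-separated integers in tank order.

Step 1: flows [2->0,0->4,1=3,4->1,4->3] -> levels [9 1 11 1 6]
Step 2: flows [2->0,0->4,1=3,4->1,4->3] -> levels [9 2 10 2 5]
Step 3: flows [2->0,0->4,1=3,4->1,4->3] -> levels [9 3 9 3 4]
Step 4: flows [0=2,0->4,1=3,4->1,4->3] -> levels [8 4 9 4 3]
Step 5: flows [2->0,0->4,1=3,1->4,3->4] -> levels [8 3 8 3 6]
Step 6: flows [0=2,0->4,1=3,4->1,4->3] -> levels [7 4 8 4 5]

Answer: 7 4 8 4 5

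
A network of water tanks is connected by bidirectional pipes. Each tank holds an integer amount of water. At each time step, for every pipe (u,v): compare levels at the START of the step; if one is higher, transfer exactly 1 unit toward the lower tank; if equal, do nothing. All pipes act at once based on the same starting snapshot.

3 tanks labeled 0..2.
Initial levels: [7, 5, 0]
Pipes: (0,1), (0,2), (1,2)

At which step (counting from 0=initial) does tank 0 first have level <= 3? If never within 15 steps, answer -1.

Answer: -1

Derivation:
Step 1: flows [0->1,0->2,1->2] -> levels [5 5 2]
Step 2: flows [0=1,0->2,1->2] -> levels [4 4 4]
Step 3: flows [0=1,0=2,1=2] -> levels [4 4 4]
  -> stable; tank 0 stays at 4 > 3
Tank 0 never reaches <=3 within 15 steps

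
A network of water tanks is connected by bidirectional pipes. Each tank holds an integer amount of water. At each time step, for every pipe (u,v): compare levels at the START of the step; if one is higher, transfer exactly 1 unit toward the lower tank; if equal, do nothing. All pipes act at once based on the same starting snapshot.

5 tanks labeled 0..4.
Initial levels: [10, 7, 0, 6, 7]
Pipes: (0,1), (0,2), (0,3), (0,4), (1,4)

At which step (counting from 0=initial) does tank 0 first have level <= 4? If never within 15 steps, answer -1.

Answer: 3

Derivation:
Step 1: flows [0->1,0->2,0->3,0->4,1=4] -> levels [6 8 1 7 8]
Step 2: flows [1->0,0->2,3->0,4->0,1=4] -> levels [8 7 2 6 7]
Step 3: flows [0->1,0->2,0->3,0->4,1=4] -> levels [4 8 3 7 8]
Tank 0 first reaches <=4 at step 3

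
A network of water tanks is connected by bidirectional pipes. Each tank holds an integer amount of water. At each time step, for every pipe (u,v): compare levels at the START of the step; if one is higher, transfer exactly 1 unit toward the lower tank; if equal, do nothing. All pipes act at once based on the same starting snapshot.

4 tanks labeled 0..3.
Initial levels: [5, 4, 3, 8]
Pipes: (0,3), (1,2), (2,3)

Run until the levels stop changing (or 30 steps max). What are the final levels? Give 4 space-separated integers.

Answer: 6 4 6 4

Derivation:
Step 1: flows [3->0,1->2,3->2] -> levels [6 3 5 6]
Step 2: flows [0=3,2->1,3->2] -> levels [6 4 5 5]
Step 3: flows [0->3,2->1,2=3] -> levels [5 5 4 6]
Step 4: flows [3->0,1->2,3->2] -> levels [6 4 6 4]
Step 5: flows [0->3,2->1,2->3] -> levels [5 5 4 6]
  -> period-2 cycle: step 5 state = step 3 state; never stabilizes
  -> state at step 30: (30-3) mod 2 = 1, same as step 4 -> [6 4 6 4]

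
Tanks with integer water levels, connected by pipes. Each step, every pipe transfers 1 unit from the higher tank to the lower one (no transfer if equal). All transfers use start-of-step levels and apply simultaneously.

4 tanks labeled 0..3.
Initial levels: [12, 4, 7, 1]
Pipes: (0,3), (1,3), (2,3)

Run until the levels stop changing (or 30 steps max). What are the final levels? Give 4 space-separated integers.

Step 1: flows [0->3,1->3,2->3] -> levels [11 3 6 4]
Step 2: flows [0->3,3->1,2->3] -> levels [10 4 5 5]
Step 3: flows [0->3,3->1,2=3] -> levels [9 5 5 5]
Step 4: flows [0->3,1=3,2=3] -> levels [8 5 5 6]
Step 5: flows [0->3,3->1,3->2] -> levels [7 6 6 5]
Step 6: flows [0->3,1->3,2->3] -> levels [6 5 5 8]
Step 7: flows [3->0,3->1,3->2] -> levels [7 6 6 5]
  -> period-2 cycle: step 7 state = step 5 state; never stabilizes
  -> state at step 30: (30-5) mod 2 = 1, same as step 6 -> [6 5 5 8]

Answer: 6 5 5 8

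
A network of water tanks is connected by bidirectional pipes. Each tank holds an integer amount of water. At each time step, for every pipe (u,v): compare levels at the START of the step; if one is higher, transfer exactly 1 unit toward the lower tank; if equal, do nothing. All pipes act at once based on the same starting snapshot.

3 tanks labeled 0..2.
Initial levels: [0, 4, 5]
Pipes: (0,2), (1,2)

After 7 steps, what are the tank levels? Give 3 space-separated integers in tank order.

Answer: 3 3 3

Derivation:
Step 1: flows [2->0,2->1] -> levels [1 5 3]
Step 2: flows [2->0,1->2] -> levels [2 4 3]
Step 3: flows [2->0,1->2] -> levels [3 3 3]
Step 4: flows [0=2,1=2] -> levels [3 3 3]
  -> stable; steps 5..7 unchanged -> [3 3 3]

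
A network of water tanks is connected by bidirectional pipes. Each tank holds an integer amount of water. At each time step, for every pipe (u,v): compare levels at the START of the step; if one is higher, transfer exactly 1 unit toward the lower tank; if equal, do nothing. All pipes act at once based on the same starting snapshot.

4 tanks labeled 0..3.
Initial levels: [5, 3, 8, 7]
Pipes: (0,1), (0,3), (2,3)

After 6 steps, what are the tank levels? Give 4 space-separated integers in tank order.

Answer: 5 6 5 7

Derivation:
Step 1: flows [0->1,3->0,2->3] -> levels [5 4 7 7]
Step 2: flows [0->1,3->0,2=3] -> levels [5 5 7 6]
Step 3: flows [0=1,3->0,2->3] -> levels [6 5 6 6]
Step 4: flows [0->1,0=3,2=3] -> levels [5 6 6 6]
Step 5: flows [1->0,3->0,2=3] -> levels [7 5 6 5]
Step 6: flows [0->1,0->3,2->3] -> levels [5 6 5 7]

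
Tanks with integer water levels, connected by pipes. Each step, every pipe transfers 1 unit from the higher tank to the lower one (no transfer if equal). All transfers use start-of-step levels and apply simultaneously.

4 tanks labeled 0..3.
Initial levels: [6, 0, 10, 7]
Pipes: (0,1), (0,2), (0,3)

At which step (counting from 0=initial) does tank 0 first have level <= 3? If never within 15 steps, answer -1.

Answer: -1

Derivation:
Step 1: flows [0->1,2->0,3->0] -> levels [7 1 9 6]
Step 2: flows [0->1,2->0,0->3] -> levels [6 2 8 7]
Step 3: flows [0->1,2->0,3->0] -> levels [7 3 7 6]
Step 4: flows [0->1,0=2,0->3] -> levels [5 4 7 7]
Step 5: flows [0->1,2->0,3->0] -> levels [6 5 6 6]
Step 6: flows [0->1,0=2,0=3] -> levels [5 6 6 6]
Step 7: flows [1->0,2->0,3->0] -> levels [8 5 5 5]
Step 8: flows [0->1,0->2,0->3] -> levels [5 6 6 6]
  -> period-2 cycle (repeats step 6); tank 0 never drops to <=3
Tank 0 never reaches <=3 within 15 steps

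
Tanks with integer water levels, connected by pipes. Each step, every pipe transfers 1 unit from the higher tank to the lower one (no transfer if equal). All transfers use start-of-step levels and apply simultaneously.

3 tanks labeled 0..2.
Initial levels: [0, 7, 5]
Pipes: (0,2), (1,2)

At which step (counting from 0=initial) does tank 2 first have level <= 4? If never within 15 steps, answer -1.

Answer: 3

Derivation:
Step 1: flows [2->0,1->2] -> levels [1 6 5]
Step 2: flows [2->0,1->2] -> levels [2 5 5]
Step 3: flows [2->0,1=2] -> levels [3 5 4]
Tank 2 first reaches <=4 at step 3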